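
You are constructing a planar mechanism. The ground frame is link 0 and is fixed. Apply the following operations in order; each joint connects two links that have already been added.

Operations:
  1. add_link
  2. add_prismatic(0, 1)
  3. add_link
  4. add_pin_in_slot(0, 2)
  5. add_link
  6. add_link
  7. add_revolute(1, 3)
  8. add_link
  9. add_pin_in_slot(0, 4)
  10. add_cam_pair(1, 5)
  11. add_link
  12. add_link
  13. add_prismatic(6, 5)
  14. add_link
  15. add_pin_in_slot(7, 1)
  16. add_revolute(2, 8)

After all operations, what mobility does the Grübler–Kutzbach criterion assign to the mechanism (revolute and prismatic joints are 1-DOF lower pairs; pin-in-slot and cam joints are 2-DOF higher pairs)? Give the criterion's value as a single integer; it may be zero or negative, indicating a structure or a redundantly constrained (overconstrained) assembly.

[1;0;0] (link 0 is ground)
L+ [2;0;0]
P(0,1)∈J1 [2;1;0]
L+ [3;1;0]
PS(0,2)∈J2 [3;1;1]
L+ [4;1;1]
L+ [5;1;1]
R(1,3)∈J1 [5;2;1]
L+ [6;2;1]
PS(0,4)∈J2 [6;2;2]
C(1,5)∈J2 [6;2;3]
L+ [7;2;3]
L+ [8;2;3]
P(6,5)∈J1 [8;3;3]
L+ [9;3;3]
PS(7,1)∈J2 [9;3;4]
R(2,8)∈J1 [9;4;4]
mobility = 24 − 8 − 4 = 12

M = 12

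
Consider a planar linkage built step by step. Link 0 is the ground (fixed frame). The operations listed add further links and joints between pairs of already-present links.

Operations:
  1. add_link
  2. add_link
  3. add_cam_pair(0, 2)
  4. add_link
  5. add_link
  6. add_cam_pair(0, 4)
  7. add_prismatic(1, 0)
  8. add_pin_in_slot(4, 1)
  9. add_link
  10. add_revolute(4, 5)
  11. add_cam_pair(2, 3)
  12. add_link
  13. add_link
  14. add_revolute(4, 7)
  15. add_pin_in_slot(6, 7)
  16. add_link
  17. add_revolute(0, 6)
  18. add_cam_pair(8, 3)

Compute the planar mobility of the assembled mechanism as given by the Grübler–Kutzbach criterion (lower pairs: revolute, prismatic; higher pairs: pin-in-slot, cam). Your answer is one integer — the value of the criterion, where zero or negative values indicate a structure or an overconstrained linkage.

link 0 = ground. State L|J1|J2 = 1|0|0
+link1  2|0|0
+link2  3|0|0
C(0,2) f=2→J2  3|0|1
+link3  4|0|1
+link4  5|0|1
C(0,4) f=2→J2  5|0|2
P(1,0) f=1→J1  5|1|2
PS(4,1) f=2→J2  5|1|3
+link5  6|1|3
R(4,5) f=1→J1  6|2|3
C(2,3) f=2→J2  6|2|4
+link6  7|2|4
+link7  8|2|4
R(4,7) f=1→J1  8|3|4
PS(6,7) f=2→J2  8|3|5
+link8  9|3|5
R(0,6) f=1→J1  9|4|5
C(8,3) f=2→J2  9|4|6
M = 3(9−1)−2·4−6 = 24−8−6 = 10

M = 10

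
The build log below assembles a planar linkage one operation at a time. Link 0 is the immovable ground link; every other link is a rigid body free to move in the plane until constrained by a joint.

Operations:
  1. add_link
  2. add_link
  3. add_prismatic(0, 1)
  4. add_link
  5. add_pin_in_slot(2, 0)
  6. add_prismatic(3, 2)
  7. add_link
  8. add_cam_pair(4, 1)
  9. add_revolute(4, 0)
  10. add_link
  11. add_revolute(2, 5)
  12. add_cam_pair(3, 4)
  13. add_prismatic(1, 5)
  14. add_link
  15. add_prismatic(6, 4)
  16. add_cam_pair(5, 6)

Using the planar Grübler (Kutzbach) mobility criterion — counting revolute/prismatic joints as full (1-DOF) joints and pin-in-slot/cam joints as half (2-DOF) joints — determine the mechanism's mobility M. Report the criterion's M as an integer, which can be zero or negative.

L=1 J1=0 J2=0
add link → L=2 J1=0 J2=0
add link → L=3 J1=0 J2=0
P@0,1 dof=1 J1 → L=3 J1=1 J2=0
add link → L=4 J1=1 J2=0
PS@2,0 dof=2 J2 → L=4 J1=1 J2=1
P@3,2 dof=1 J1 → L=4 J1=2 J2=1
add link → L=5 J1=2 J2=1
C@4,1 dof=2 J2 → L=5 J1=2 J2=2
R@4,0 dof=1 J1 → L=5 J1=3 J2=2
add link → L=6 J1=3 J2=2
R@2,5 dof=1 J1 → L=6 J1=4 J2=2
C@3,4 dof=2 J2 → L=6 J1=4 J2=3
P@1,5 dof=1 J1 → L=6 J1=5 J2=3
add link → L=7 J1=5 J2=3
P@6,4 dof=1 J1 → L=7 J1=6 J2=3
C@5,6 dof=2 J2 → L=7 J1=6 J2=4
M=3(L−1)−2J1−J2=3·6−2·6−4=2

M = 2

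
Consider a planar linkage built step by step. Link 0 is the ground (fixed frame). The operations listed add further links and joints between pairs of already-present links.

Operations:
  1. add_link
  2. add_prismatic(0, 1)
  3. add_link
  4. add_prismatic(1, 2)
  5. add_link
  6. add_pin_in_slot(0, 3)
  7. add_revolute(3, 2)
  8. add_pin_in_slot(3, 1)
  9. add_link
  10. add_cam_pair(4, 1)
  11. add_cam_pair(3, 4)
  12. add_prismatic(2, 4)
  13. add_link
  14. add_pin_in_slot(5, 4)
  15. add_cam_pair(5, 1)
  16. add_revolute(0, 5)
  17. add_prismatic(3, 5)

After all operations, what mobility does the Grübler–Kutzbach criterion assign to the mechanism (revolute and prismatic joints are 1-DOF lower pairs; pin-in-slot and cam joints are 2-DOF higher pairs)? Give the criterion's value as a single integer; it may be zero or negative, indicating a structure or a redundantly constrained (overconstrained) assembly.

M = -3

link 0 = ground. State L|J1|J2 = 1|0|0
+link1  2|0|0
P(0,1) f=1→J1  2|1|0
+link2  3|1|0
P(1,2) f=1→J1  3|2|0
+link3  4|2|0
PS(0,3) f=2→J2  4|2|1
R(3,2) f=1→J1  4|3|1
PS(3,1) f=2→J2  4|3|2
+link4  5|3|2
C(4,1) f=2→J2  5|3|3
C(3,4) f=2→J2  5|3|4
P(2,4) f=1→J1  5|4|4
+link5  6|4|4
PS(5,4) f=2→J2  6|4|5
C(5,1) f=2→J2  6|4|6
R(0,5) f=1→J1  6|5|6
P(3,5) f=1→J1  6|6|6
M = 3(6−1)−2·6−6 = 15−12−6 = -3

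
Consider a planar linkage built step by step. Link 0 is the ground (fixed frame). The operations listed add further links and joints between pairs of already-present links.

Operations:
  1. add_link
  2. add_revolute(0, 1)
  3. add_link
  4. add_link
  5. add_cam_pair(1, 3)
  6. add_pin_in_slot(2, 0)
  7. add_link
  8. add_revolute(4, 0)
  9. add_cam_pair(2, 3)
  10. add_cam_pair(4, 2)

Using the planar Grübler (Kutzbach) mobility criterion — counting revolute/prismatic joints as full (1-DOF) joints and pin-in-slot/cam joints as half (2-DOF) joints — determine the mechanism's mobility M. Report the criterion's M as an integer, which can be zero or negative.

ground; <1,0,0>
#1 <2,0,0>
R:0↔1 J1 <2,1,0>
#2 <3,1,0>
#3 <4,1,0>
C:1↔3 J2 <4,1,1>
PS:2↔0 J2 <4,1,2>
#4 <5,1,2>
R:4↔0 J1 <5,2,2>
C:2↔3 J2 <5,2,3>
C:4↔2 J2 <5,2,4>
3×4 − 2×2 − 1×4 = 4

M = 4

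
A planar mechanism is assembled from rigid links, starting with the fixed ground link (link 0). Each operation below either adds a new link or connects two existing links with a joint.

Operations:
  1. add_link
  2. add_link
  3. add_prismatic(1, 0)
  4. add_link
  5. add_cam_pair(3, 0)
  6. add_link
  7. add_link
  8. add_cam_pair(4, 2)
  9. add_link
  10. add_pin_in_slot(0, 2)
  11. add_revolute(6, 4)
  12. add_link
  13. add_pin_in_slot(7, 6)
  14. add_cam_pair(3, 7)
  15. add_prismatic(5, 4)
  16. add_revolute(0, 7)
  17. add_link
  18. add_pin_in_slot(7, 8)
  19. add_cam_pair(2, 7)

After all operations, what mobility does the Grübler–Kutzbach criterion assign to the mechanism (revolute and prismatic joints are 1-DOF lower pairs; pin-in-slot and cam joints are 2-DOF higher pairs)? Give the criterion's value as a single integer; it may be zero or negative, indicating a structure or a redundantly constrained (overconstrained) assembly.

M = 9

link 0 = ground. State L|J1|J2 = 1|0|0
+link1  2|0|0
+link2  3|0|0
P(1,0) f=1→J1  3|1|0
+link3  4|1|0
C(3,0) f=2→J2  4|1|1
+link4  5|1|1
+link5  6|1|1
C(4,2) f=2→J2  6|1|2
+link6  7|1|2
PS(0,2) f=2→J2  7|1|3
R(6,4) f=1→J1  7|2|3
+link7  8|2|3
PS(7,6) f=2→J2  8|2|4
C(3,7) f=2→J2  8|2|5
P(5,4) f=1→J1  8|3|5
R(0,7) f=1→J1  8|4|5
+link8  9|4|5
PS(7,8) f=2→J2  9|4|6
C(2,7) f=2→J2  9|4|7
M = 3(9−1)−2·4−7 = 24−8−7 = 9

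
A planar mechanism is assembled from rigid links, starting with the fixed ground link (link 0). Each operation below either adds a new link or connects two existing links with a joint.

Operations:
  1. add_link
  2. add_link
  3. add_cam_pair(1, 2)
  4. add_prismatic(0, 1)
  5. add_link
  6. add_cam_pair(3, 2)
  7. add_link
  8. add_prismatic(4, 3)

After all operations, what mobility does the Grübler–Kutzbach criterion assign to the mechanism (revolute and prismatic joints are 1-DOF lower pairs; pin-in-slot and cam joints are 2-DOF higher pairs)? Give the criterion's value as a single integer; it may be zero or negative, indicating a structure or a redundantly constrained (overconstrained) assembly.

M = 6

ground; <1,0,0>
#1 <2,0,0>
#2 <3,0,0>
C:1↔2 J2 <3,0,1>
P:0↔1 J1 <3,1,1>
#3 <4,1,1>
C:3↔2 J2 <4,1,2>
#4 <5,1,2>
P:4↔3 J1 <5,2,2>
3×4 − 2×2 − 1×2 = 6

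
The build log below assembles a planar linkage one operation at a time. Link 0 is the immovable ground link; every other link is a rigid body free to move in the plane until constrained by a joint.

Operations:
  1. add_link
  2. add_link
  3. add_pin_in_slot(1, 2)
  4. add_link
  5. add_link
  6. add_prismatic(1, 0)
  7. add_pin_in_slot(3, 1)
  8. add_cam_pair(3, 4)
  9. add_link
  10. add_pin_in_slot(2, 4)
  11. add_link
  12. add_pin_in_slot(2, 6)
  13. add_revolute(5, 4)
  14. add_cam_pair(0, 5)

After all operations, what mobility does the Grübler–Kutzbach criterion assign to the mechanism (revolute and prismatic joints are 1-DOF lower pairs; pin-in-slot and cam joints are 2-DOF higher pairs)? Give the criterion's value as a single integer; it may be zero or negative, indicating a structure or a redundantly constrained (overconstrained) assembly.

M = 8

L=1 J1=0 J2=0
add link → L=2 J1=0 J2=0
add link → L=3 J1=0 J2=0
PS@1,2 dof=2 J2 → L=3 J1=0 J2=1
add link → L=4 J1=0 J2=1
add link → L=5 J1=0 J2=1
P@1,0 dof=1 J1 → L=5 J1=1 J2=1
PS@3,1 dof=2 J2 → L=5 J1=1 J2=2
C@3,4 dof=2 J2 → L=5 J1=1 J2=3
add link → L=6 J1=1 J2=3
PS@2,4 dof=2 J2 → L=6 J1=1 J2=4
add link → L=7 J1=1 J2=4
PS@2,6 dof=2 J2 → L=7 J1=1 J2=5
R@5,4 dof=1 J1 → L=7 J1=2 J2=5
C@0,5 dof=2 J2 → L=7 J1=2 J2=6
M=3(L−1)−2J1−J2=3·6−2·2−6=8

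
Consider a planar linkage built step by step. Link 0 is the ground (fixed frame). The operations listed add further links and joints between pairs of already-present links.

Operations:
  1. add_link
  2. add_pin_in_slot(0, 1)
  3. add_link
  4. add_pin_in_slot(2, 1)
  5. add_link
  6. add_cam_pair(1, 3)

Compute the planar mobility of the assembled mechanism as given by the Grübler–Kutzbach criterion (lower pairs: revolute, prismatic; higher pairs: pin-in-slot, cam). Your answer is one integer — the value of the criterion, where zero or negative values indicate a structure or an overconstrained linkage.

L=1 J1=0 J2=0
add link → L=2 J1=0 J2=0
PS@0,1 dof=2 J2 → L=2 J1=0 J2=1
add link → L=3 J1=0 J2=1
PS@2,1 dof=2 J2 → L=3 J1=0 J2=2
add link → L=4 J1=0 J2=2
C@1,3 dof=2 J2 → L=4 J1=0 J2=3
M=3(L−1)−2J1−J2=3·3−2·0−3=6

M = 6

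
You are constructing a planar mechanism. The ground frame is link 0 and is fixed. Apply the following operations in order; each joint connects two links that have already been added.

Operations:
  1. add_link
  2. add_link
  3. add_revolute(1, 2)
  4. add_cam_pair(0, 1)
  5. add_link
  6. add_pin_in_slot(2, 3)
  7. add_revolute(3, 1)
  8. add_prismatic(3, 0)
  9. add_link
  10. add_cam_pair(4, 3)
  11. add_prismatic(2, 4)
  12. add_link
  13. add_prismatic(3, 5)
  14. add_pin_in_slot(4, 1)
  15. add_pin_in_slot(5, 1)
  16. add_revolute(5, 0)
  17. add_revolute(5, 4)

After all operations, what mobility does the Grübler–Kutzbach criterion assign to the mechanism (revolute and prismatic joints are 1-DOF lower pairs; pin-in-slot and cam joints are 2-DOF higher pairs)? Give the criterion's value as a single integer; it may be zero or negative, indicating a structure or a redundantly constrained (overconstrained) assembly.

(L,J1,J2)=(1,0,0); link0 fixed
link1: (2,0,0)
link2: (3,0,0)
R 1-2 [J1]: (3,1,0)
C 0-1 [J2]: (3,1,1)
link3: (4,1,1)
PS 2-3 [J2]: (4,1,2)
R 3-1 [J1]: (4,2,2)
P 3-0 [J1]: (4,3,2)
link4: (5,3,2)
C 4-3 [J2]: (5,3,3)
P 2-4 [J1]: (5,4,3)
link5: (6,4,3)
P 3-5 [J1]: (6,5,3)
PS 4-1 [J2]: (6,5,4)
PS 5-1 [J2]: (6,5,5)
R 5-0 [J1]: (6,6,5)
R 5-4 [J1]: (6,7,5)
Grübler: 3·5 − 2·7 − 5 = -4

M = -4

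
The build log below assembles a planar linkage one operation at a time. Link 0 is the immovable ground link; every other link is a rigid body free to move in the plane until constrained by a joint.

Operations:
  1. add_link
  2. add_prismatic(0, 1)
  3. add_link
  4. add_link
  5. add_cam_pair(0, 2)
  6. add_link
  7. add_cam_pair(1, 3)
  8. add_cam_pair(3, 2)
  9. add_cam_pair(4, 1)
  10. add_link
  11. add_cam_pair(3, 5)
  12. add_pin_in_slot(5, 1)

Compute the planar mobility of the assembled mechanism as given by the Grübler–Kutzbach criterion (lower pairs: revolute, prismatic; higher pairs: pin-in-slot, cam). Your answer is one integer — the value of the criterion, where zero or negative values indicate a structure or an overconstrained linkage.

link 0 = ground. State L|J1|J2 = 1|0|0
+link1  2|0|0
P(0,1) f=1→J1  2|1|0
+link2  3|1|0
+link3  4|1|0
C(0,2) f=2→J2  4|1|1
+link4  5|1|1
C(1,3) f=2→J2  5|1|2
C(3,2) f=2→J2  5|1|3
C(4,1) f=2→J2  5|1|4
+link5  6|1|4
C(3,5) f=2→J2  6|1|5
PS(5,1) f=2→J2  6|1|6
M = 3(6−1)−2·1−6 = 15−2−6 = 7

M = 7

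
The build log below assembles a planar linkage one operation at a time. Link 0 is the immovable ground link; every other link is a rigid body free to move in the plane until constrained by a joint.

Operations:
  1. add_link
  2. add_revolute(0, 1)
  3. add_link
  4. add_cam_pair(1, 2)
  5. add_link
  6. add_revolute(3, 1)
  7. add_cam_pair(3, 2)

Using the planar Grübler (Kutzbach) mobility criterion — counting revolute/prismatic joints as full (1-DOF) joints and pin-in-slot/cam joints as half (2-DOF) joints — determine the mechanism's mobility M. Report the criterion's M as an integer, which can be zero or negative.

M = 3

(L,J1,J2)=(1,0,0); link0 fixed
link1: (2,0,0)
R 0-1 [J1]: (2,1,0)
link2: (3,1,0)
C 1-2 [J2]: (3,1,1)
link3: (4,1,1)
R 3-1 [J1]: (4,2,1)
C 3-2 [J2]: (4,2,2)
Grübler: 3·3 − 2·2 − 2 = 3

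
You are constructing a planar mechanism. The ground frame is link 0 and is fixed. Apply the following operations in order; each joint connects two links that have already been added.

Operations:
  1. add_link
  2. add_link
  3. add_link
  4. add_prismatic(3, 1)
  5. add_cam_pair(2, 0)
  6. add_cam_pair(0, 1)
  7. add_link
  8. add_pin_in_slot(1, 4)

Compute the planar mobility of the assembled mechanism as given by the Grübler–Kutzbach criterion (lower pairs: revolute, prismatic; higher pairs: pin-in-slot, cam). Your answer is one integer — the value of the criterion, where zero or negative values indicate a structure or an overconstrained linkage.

M = 7

(L,J1,J2)=(1,0,0); link0 fixed
link1: (2,0,0)
link2: (3,0,0)
link3: (4,0,0)
P 3-1 [J1]: (4,1,0)
C 2-0 [J2]: (4,1,1)
C 0-1 [J2]: (4,1,2)
link4: (5,1,2)
PS 1-4 [J2]: (5,1,3)
Grübler: 3·4 − 2·1 − 3 = 7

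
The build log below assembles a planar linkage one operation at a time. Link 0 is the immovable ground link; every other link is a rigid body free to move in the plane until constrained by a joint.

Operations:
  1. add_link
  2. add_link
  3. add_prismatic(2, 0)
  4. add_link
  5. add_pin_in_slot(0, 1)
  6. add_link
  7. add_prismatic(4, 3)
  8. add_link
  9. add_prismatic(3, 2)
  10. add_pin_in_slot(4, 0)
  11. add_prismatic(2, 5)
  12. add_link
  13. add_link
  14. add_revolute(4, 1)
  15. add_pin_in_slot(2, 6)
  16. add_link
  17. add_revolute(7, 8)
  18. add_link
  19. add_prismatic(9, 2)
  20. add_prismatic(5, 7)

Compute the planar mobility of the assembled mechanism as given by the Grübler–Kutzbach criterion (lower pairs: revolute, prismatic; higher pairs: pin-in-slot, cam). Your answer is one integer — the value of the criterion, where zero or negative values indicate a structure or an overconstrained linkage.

M = 8

L=1 J1=0 J2=0
add link → L=2 J1=0 J2=0
add link → L=3 J1=0 J2=0
P@2,0 dof=1 J1 → L=3 J1=1 J2=0
add link → L=4 J1=1 J2=0
PS@0,1 dof=2 J2 → L=4 J1=1 J2=1
add link → L=5 J1=1 J2=1
P@4,3 dof=1 J1 → L=5 J1=2 J2=1
add link → L=6 J1=2 J2=1
P@3,2 dof=1 J1 → L=6 J1=3 J2=1
PS@4,0 dof=2 J2 → L=6 J1=3 J2=2
P@2,5 dof=1 J1 → L=6 J1=4 J2=2
add link → L=7 J1=4 J2=2
add link → L=8 J1=4 J2=2
R@4,1 dof=1 J1 → L=8 J1=5 J2=2
PS@2,6 dof=2 J2 → L=8 J1=5 J2=3
add link → L=9 J1=5 J2=3
R@7,8 dof=1 J1 → L=9 J1=6 J2=3
add link → L=10 J1=6 J2=3
P@9,2 dof=1 J1 → L=10 J1=7 J2=3
P@5,7 dof=1 J1 → L=10 J1=8 J2=3
M=3(L−1)−2J1−J2=3·9−2·8−3=8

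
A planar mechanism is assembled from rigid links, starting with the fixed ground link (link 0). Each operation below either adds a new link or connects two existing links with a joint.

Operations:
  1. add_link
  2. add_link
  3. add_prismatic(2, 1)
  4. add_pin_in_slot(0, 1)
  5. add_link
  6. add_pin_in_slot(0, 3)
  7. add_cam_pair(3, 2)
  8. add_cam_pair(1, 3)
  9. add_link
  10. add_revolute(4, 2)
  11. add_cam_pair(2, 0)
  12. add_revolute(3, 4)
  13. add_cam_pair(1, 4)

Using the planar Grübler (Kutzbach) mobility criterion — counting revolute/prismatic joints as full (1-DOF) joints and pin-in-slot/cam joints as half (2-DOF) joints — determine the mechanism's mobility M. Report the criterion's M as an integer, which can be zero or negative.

M = 0

L=1 J1=0 J2=0
add link → L=2 J1=0 J2=0
add link → L=3 J1=0 J2=0
P@2,1 dof=1 J1 → L=3 J1=1 J2=0
PS@0,1 dof=2 J2 → L=3 J1=1 J2=1
add link → L=4 J1=1 J2=1
PS@0,3 dof=2 J2 → L=4 J1=1 J2=2
C@3,2 dof=2 J2 → L=4 J1=1 J2=3
C@1,3 dof=2 J2 → L=4 J1=1 J2=4
add link → L=5 J1=1 J2=4
R@4,2 dof=1 J1 → L=5 J1=2 J2=4
C@2,0 dof=2 J2 → L=5 J1=2 J2=5
R@3,4 dof=1 J1 → L=5 J1=3 J2=5
C@1,4 dof=2 J2 → L=5 J1=3 J2=6
M=3(L−1)−2J1−J2=3·4−2·3−6=0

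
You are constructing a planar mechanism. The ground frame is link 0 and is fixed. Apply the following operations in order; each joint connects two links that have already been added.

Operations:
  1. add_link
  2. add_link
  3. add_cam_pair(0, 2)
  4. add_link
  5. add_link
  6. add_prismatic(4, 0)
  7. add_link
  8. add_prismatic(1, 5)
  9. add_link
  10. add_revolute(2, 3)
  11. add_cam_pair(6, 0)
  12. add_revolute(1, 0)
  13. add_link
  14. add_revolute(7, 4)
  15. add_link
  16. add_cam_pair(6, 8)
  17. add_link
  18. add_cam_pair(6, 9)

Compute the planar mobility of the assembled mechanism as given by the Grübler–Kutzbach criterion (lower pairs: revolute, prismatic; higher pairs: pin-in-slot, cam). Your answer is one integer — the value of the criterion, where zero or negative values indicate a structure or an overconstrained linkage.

[1;0;0] (link 0 is ground)
L+ [2;0;0]
L+ [3;0;0]
C(0,2)∈J2 [3;0;1]
L+ [4;0;1]
L+ [5;0;1]
P(4,0)∈J1 [5;1;1]
L+ [6;1;1]
P(1,5)∈J1 [6;2;1]
L+ [7;2;1]
R(2,3)∈J1 [7;3;1]
C(6,0)∈J2 [7;3;2]
R(1,0)∈J1 [7;4;2]
L+ [8;4;2]
R(7,4)∈J1 [8;5;2]
L+ [9;5;2]
C(6,8)∈J2 [9;5;3]
L+ [10;5;3]
C(6,9)∈J2 [10;5;4]
mobility = 27 − 10 − 4 = 13

M = 13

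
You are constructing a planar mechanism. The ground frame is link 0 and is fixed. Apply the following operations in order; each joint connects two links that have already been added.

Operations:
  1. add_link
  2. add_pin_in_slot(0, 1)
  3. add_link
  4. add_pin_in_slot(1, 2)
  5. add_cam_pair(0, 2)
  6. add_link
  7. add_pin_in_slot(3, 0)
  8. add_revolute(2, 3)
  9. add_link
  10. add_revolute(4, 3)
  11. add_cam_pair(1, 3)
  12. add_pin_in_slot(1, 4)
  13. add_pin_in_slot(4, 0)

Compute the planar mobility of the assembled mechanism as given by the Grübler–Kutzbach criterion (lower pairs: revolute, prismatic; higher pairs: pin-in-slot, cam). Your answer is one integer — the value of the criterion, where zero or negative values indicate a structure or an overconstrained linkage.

M = 1

(L,J1,J2)=(1,0,0); link0 fixed
link1: (2,0,0)
PS 0-1 [J2]: (2,0,1)
link2: (3,0,1)
PS 1-2 [J2]: (3,0,2)
C 0-2 [J2]: (3,0,3)
link3: (4,0,3)
PS 3-0 [J2]: (4,0,4)
R 2-3 [J1]: (4,1,4)
link4: (5,1,4)
R 4-3 [J1]: (5,2,4)
C 1-3 [J2]: (5,2,5)
PS 1-4 [J2]: (5,2,6)
PS 4-0 [J2]: (5,2,7)
Grübler: 3·4 − 2·2 − 7 = 1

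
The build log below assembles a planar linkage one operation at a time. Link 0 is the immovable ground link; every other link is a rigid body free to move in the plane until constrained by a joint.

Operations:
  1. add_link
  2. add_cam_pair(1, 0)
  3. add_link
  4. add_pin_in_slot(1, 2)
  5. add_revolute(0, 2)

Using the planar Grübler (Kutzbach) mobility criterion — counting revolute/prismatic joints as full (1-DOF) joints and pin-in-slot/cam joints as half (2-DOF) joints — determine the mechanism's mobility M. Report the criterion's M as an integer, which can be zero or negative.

M = 2

[1;0;0] (link 0 is ground)
L+ [2;0;0]
C(1,0)∈J2 [2;0;1]
L+ [3;0;1]
PS(1,2)∈J2 [3;0;2]
R(0,2)∈J1 [3;1;2]
mobility = 6 − 2 − 2 = 2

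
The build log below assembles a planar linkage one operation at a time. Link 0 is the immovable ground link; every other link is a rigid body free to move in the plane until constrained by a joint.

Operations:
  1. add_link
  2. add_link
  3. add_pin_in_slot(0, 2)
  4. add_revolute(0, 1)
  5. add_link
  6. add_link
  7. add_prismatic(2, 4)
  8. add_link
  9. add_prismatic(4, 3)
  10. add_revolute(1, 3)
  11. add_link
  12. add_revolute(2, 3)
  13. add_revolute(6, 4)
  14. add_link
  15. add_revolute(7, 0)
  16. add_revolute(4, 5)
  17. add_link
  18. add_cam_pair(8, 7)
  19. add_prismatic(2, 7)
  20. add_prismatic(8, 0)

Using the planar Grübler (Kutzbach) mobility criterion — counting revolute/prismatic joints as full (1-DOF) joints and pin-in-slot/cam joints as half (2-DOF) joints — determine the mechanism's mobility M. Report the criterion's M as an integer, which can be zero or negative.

M = 2

[1;0;0] (link 0 is ground)
L+ [2;0;0]
L+ [3;0;0]
PS(0,2)∈J2 [3;0;1]
R(0,1)∈J1 [3;1;1]
L+ [4;1;1]
L+ [5;1;1]
P(2,4)∈J1 [5;2;1]
L+ [6;2;1]
P(4,3)∈J1 [6;3;1]
R(1,3)∈J1 [6;4;1]
L+ [7;4;1]
R(2,3)∈J1 [7;5;1]
R(6,4)∈J1 [7;6;1]
L+ [8;6;1]
R(7,0)∈J1 [8;7;1]
R(4,5)∈J1 [8;8;1]
L+ [9;8;1]
C(8,7)∈J2 [9;8;2]
P(2,7)∈J1 [9;9;2]
P(8,0)∈J1 [9;10;2]
mobility = 24 − 20 − 2 = 2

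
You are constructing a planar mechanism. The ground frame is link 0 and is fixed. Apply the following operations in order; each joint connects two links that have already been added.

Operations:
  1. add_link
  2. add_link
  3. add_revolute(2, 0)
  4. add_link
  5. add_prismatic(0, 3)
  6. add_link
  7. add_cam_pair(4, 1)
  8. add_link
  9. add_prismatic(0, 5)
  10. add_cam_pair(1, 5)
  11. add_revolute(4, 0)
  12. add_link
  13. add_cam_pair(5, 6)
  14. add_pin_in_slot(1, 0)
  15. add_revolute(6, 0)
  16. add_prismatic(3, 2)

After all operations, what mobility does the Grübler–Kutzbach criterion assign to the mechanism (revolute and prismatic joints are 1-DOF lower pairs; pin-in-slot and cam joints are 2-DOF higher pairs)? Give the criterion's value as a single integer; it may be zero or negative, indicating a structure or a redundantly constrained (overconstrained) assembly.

L=1 J1=0 J2=0
add link → L=2 J1=0 J2=0
add link → L=3 J1=0 J2=0
R@2,0 dof=1 J1 → L=3 J1=1 J2=0
add link → L=4 J1=1 J2=0
P@0,3 dof=1 J1 → L=4 J1=2 J2=0
add link → L=5 J1=2 J2=0
C@4,1 dof=2 J2 → L=5 J1=2 J2=1
add link → L=6 J1=2 J2=1
P@0,5 dof=1 J1 → L=6 J1=3 J2=1
C@1,5 dof=2 J2 → L=6 J1=3 J2=2
R@4,0 dof=1 J1 → L=6 J1=4 J2=2
add link → L=7 J1=4 J2=2
C@5,6 dof=2 J2 → L=7 J1=4 J2=3
PS@1,0 dof=2 J2 → L=7 J1=4 J2=4
R@6,0 dof=1 J1 → L=7 J1=5 J2=4
P@3,2 dof=1 J1 → L=7 J1=6 J2=4
M=3(L−1)−2J1−J2=3·6−2·6−4=2

M = 2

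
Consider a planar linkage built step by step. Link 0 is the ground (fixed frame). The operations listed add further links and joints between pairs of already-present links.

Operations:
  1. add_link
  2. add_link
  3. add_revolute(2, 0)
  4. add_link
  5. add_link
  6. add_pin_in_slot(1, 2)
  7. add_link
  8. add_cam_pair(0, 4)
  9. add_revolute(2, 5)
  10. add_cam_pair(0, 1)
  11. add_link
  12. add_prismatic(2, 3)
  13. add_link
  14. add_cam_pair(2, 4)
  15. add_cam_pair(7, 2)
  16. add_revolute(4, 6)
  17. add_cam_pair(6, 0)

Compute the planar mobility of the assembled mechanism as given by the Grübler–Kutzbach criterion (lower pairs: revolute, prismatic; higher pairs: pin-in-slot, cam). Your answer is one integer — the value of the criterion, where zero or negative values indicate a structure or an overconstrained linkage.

[1;0;0] (link 0 is ground)
L+ [2;0;0]
L+ [3;0;0]
R(2,0)∈J1 [3;1;0]
L+ [4;1;0]
L+ [5;1;0]
PS(1,2)∈J2 [5;1;1]
L+ [6;1;1]
C(0,4)∈J2 [6;1;2]
R(2,5)∈J1 [6;2;2]
C(0,1)∈J2 [6;2;3]
L+ [7;2;3]
P(2,3)∈J1 [7;3;3]
L+ [8;3;3]
C(2,4)∈J2 [8;3;4]
C(7,2)∈J2 [8;3;5]
R(4,6)∈J1 [8;4;5]
C(6,0)∈J2 [8;4;6]
mobility = 21 − 8 − 6 = 7

M = 7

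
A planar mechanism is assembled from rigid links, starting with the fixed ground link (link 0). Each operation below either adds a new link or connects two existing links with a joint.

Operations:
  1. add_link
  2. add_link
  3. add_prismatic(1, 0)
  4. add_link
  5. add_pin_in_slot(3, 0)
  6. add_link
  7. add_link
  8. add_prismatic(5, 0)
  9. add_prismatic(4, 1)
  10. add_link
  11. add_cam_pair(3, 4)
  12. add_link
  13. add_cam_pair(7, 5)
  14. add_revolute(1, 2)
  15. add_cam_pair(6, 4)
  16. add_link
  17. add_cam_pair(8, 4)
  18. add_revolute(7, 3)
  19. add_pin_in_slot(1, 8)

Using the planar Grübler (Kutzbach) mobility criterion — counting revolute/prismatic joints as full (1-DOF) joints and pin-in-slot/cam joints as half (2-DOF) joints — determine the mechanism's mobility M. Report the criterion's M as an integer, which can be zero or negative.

M = 8

L=1 J1=0 J2=0
add link → L=2 J1=0 J2=0
add link → L=3 J1=0 J2=0
P@1,0 dof=1 J1 → L=3 J1=1 J2=0
add link → L=4 J1=1 J2=0
PS@3,0 dof=2 J2 → L=4 J1=1 J2=1
add link → L=5 J1=1 J2=1
add link → L=6 J1=1 J2=1
P@5,0 dof=1 J1 → L=6 J1=2 J2=1
P@4,1 dof=1 J1 → L=6 J1=3 J2=1
add link → L=7 J1=3 J2=1
C@3,4 dof=2 J2 → L=7 J1=3 J2=2
add link → L=8 J1=3 J2=2
C@7,5 dof=2 J2 → L=8 J1=3 J2=3
R@1,2 dof=1 J1 → L=8 J1=4 J2=3
C@6,4 dof=2 J2 → L=8 J1=4 J2=4
add link → L=9 J1=4 J2=4
C@8,4 dof=2 J2 → L=9 J1=4 J2=5
R@7,3 dof=1 J1 → L=9 J1=5 J2=5
PS@1,8 dof=2 J2 → L=9 J1=5 J2=6
M=3(L−1)−2J1−J2=3·8−2·5−6=8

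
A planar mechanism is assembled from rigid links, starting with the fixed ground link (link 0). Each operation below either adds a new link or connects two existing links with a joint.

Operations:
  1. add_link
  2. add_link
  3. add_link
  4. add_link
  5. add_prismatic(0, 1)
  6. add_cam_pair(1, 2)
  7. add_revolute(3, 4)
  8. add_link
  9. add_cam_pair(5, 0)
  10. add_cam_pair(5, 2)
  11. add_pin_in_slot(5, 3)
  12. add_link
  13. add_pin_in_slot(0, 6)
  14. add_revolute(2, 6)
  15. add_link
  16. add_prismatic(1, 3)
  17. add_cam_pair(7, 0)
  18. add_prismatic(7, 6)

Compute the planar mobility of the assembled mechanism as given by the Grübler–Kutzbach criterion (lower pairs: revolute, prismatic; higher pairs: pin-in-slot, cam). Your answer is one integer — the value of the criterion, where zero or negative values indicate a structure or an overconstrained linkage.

M = 5

L=1 J1=0 J2=0
add link → L=2 J1=0 J2=0
add link → L=3 J1=0 J2=0
add link → L=4 J1=0 J2=0
add link → L=5 J1=0 J2=0
P@0,1 dof=1 J1 → L=5 J1=1 J2=0
C@1,2 dof=2 J2 → L=5 J1=1 J2=1
R@3,4 dof=1 J1 → L=5 J1=2 J2=1
add link → L=6 J1=2 J2=1
C@5,0 dof=2 J2 → L=6 J1=2 J2=2
C@5,2 dof=2 J2 → L=6 J1=2 J2=3
PS@5,3 dof=2 J2 → L=6 J1=2 J2=4
add link → L=7 J1=2 J2=4
PS@0,6 dof=2 J2 → L=7 J1=2 J2=5
R@2,6 dof=1 J1 → L=7 J1=3 J2=5
add link → L=8 J1=3 J2=5
P@1,3 dof=1 J1 → L=8 J1=4 J2=5
C@7,0 dof=2 J2 → L=8 J1=4 J2=6
P@7,6 dof=1 J1 → L=8 J1=5 J2=6
M=3(L−1)−2J1−J2=3·7−2·5−6=5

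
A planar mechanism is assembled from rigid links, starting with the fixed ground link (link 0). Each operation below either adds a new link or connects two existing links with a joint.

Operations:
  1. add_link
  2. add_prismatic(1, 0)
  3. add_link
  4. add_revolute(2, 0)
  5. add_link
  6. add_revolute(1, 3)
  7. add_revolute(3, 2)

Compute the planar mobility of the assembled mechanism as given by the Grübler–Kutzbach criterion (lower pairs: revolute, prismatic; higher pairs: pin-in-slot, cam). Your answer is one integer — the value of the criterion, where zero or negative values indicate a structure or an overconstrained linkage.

M = 1

[1;0;0] (link 0 is ground)
L+ [2;0;0]
P(1,0)∈J1 [2;1;0]
L+ [3;1;0]
R(2,0)∈J1 [3;2;0]
L+ [4;2;0]
R(1,3)∈J1 [4;3;0]
R(3,2)∈J1 [4;4;0]
mobility = 9 − 8 − 0 = 1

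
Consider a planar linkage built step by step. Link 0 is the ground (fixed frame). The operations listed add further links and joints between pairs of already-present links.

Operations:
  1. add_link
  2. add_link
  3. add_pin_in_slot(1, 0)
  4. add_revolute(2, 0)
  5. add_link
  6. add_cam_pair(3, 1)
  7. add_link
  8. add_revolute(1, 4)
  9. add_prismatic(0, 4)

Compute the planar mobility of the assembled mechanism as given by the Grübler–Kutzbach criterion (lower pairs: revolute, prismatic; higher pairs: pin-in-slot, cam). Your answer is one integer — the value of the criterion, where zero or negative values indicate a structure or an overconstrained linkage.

(L,J1,J2)=(1,0,0); link0 fixed
link1: (2,0,0)
link2: (3,0,0)
PS 1-0 [J2]: (3,0,1)
R 2-0 [J1]: (3,1,1)
link3: (4,1,1)
C 3-1 [J2]: (4,1,2)
link4: (5,1,2)
R 1-4 [J1]: (5,2,2)
P 0-4 [J1]: (5,3,2)
Grübler: 3·4 − 2·3 − 2 = 4

M = 4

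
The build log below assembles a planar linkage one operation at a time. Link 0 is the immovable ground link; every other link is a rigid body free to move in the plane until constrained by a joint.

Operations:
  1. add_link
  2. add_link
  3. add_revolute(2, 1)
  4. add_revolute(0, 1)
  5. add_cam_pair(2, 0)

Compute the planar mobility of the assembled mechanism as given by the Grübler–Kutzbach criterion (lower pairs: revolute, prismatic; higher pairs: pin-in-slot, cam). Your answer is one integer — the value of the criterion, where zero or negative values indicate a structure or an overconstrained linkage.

link 0 = ground. State L|J1|J2 = 1|0|0
+link1  2|0|0
+link2  3|0|0
R(2,1) f=1→J1  3|1|0
R(0,1) f=1→J1  3|2|0
C(2,0) f=2→J2  3|2|1
M = 3(3−1)−2·2−1 = 6−4−1 = 1

M = 1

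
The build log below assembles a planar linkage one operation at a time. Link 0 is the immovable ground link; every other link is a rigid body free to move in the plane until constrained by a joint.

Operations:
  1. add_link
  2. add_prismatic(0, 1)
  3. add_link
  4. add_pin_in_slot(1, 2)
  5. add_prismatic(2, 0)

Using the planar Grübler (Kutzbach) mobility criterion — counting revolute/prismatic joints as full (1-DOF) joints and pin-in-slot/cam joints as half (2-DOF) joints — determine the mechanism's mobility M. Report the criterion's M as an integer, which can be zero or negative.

M = 1

ground; <1,0,0>
#1 <2,0,0>
P:0↔1 J1 <2,1,0>
#2 <3,1,0>
PS:1↔2 J2 <3,1,1>
P:2↔0 J1 <3,2,1>
3×2 − 2×2 − 1×1 = 1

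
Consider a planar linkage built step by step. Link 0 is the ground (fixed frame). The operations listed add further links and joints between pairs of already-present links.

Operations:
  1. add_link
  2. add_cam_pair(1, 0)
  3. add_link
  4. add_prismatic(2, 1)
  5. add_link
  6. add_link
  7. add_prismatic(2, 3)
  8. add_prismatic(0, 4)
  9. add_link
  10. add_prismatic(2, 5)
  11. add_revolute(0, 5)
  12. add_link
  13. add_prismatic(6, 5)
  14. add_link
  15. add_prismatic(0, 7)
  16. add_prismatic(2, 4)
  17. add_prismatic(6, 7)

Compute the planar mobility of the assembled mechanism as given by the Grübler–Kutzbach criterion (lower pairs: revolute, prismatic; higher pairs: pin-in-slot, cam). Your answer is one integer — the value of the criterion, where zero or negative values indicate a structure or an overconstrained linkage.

[1;0;0] (link 0 is ground)
L+ [2;0;0]
C(1,0)∈J2 [2;0;1]
L+ [3;0;1]
P(2,1)∈J1 [3;1;1]
L+ [4;1;1]
L+ [5;1;1]
P(2,3)∈J1 [5;2;1]
P(0,4)∈J1 [5;3;1]
L+ [6;3;1]
P(2,5)∈J1 [6;4;1]
R(0,5)∈J1 [6;5;1]
L+ [7;5;1]
P(6,5)∈J1 [7;6;1]
L+ [8;6;1]
P(0,7)∈J1 [8;7;1]
P(2,4)∈J1 [8;8;1]
P(6,7)∈J1 [8;9;1]
mobility = 21 − 18 − 1 = 2

M = 2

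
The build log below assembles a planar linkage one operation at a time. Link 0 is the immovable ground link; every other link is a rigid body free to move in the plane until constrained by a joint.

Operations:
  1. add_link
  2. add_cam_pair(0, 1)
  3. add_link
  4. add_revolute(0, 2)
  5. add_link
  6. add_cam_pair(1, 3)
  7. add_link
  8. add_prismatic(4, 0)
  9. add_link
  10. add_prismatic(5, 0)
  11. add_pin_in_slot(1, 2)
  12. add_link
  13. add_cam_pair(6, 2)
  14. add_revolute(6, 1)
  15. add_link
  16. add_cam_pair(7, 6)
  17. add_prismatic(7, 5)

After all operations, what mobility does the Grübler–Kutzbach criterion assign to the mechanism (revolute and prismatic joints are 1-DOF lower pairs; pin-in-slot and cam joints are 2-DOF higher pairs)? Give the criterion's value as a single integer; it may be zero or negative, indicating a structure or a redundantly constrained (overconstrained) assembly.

L=1 J1=0 J2=0
add link → L=2 J1=0 J2=0
C@0,1 dof=2 J2 → L=2 J1=0 J2=1
add link → L=3 J1=0 J2=1
R@0,2 dof=1 J1 → L=3 J1=1 J2=1
add link → L=4 J1=1 J2=1
C@1,3 dof=2 J2 → L=4 J1=1 J2=2
add link → L=5 J1=1 J2=2
P@4,0 dof=1 J1 → L=5 J1=2 J2=2
add link → L=6 J1=2 J2=2
P@5,0 dof=1 J1 → L=6 J1=3 J2=2
PS@1,2 dof=2 J2 → L=6 J1=3 J2=3
add link → L=7 J1=3 J2=3
C@6,2 dof=2 J2 → L=7 J1=3 J2=4
R@6,1 dof=1 J1 → L=7 J1=4 J2=4
add link → L=8 J1=4 J2=4
C@7,6 dof=2 J2 → L=8 J1=4 J2=5
P@7,5 dof=1 J1 → L=8 J1=5 J2=5
M=3(L−1)−2J1−J2=3·7−2·5−5=6

M = 6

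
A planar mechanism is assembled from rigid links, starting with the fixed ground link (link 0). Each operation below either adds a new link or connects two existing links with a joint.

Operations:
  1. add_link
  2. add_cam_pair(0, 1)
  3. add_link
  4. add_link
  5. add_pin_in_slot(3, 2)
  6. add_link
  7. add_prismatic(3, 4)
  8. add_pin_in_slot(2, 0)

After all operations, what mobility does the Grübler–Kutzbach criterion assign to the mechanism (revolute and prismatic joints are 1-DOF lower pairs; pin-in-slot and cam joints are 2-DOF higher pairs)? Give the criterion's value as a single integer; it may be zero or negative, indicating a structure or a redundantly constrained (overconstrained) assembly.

L=1 J1=0 J2=0
add link → L=2 J1=0 J2=0
C@0,1 dof=2 J2 → L=2 J1=0 J2=1
add link → L=3 J1=0 J2=1
add link → L=4 J1=0 J2=1
PS@3,2 dof=2 J2 → L=4 J1=0 J2=2
add link → L=5 J1=0 J2=2
P@3,4 dof=1 J1 → L=5 J1=1 J2=2
PS@2,0 dof=2 J2 → L=5 J1=1 J2=3
M=3(L−1)−2J1−J2=3·4−2·1−3=7

M = 7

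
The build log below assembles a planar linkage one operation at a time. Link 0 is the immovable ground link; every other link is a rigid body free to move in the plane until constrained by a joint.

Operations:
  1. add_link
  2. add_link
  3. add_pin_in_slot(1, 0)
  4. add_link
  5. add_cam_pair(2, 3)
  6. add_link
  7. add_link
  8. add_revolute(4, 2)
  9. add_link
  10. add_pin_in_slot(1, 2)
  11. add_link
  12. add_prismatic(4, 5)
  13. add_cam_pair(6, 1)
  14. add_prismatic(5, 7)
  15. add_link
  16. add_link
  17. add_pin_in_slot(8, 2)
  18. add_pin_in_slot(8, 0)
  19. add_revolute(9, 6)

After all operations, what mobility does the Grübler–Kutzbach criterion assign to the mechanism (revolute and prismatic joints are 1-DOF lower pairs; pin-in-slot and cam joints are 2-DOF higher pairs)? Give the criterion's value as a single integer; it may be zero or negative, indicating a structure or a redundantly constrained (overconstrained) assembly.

M = 13

link 0 = ground. State L|J1|J2 = 1|0|0
+link1  2|0|0
+link2  3|0|0
PS(1,0) f=2→J2  3|0|1
+link3  4|0|1
C(2,3) f=2→J2  4|0|2
+link4  5|0|2
+link5  6|0|2
R(4,2) f=1→J1  6|1|2
+link6  7|1|2
PS(1,2) f=2→J2  7|1|3
+link7  8|1|3
P(4,5) f=1→J1  8|2|3
C(6,1) f=2→J2  8|2|4
P(5,7) f=1→J1  8|3|4
+link8  9|3|4
+link9  10|3|4
PS(8,2) f=2→J2  10|3|5
PS(8,0) f=2→J2  10|3|6
R(9,6) f=1→J1  10|4|6
M = 3(10−1)−2·4−6 = 27−8−6 = 13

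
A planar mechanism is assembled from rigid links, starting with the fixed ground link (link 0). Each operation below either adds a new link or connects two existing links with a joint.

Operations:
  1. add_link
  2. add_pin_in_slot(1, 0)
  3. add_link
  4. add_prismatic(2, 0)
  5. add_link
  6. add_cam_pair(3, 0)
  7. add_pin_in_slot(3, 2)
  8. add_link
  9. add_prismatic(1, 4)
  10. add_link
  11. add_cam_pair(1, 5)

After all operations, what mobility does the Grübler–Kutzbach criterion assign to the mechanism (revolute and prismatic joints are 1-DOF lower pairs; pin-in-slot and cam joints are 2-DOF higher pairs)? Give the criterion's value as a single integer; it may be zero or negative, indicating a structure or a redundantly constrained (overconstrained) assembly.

(L,J1,J2)=(1,0,0); link0 fixed
link1: (2,0,0)
PS 1-0 [J2]: (2,0,1)
link2: (3,0,1)
P 2-0 [J1]: (3,1,1)
link3: (4,1,1)
C 3-0 [J2]: (4,1,2)
PS 3-2 [J2]: (4,1,3)
link4: (5,1,3)
P 1-4 [J1]: (5,2,3)
link5: (6,2,3)
C 1-5 [J2]: (6,2,4)
Grübler: 3·5 − 2·2 − 4 = 7

M = 7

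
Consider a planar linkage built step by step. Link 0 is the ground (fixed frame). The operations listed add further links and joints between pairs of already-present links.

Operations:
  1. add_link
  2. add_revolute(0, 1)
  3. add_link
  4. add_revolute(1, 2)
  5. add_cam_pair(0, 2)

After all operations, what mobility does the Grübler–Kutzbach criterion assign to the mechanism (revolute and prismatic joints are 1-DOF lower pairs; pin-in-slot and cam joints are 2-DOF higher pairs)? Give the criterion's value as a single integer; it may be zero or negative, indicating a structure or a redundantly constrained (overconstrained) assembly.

M = 1

link 0 = ground. State L|J1|J2 = 1|0|0
+link1  2|0|0
R(0,1) f=1→J1  2|1|0
+link2  3|1|0
R(1,2) f=1→J1  3|2|0
C(0,2) f=2→J2  3|2|1
M = 3(3−1)−2·2−1 = 6−4−1 = 1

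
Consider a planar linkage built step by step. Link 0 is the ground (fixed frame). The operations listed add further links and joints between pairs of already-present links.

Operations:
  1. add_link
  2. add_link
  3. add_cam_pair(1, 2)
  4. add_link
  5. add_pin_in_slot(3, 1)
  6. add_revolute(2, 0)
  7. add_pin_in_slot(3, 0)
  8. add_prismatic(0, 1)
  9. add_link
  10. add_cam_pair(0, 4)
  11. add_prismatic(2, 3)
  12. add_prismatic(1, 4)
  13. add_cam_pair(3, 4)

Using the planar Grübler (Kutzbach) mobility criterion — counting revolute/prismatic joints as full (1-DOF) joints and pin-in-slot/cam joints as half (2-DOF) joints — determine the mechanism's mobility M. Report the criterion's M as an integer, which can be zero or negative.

M = -1

L=1 J1=0 J2=0
add link → L=2 J1=0 J2=0
add link → L=3 J1=0 J2=0
C@1,2 dof=2 J2 → L=3 J1=0 J2=1
add link → L=4 J1=0 J2=1
PS@3,1 dof=2 J2 → L=4 J1=0 J2=2
R@2,0 dof=1 J1 → L=4 J1=1 J2=2
PS@3,0 dof=2 J2 → L=4 J1=1 J2=3
P@0,1 dof=1 J1 → L=4 J1=2 J2=3
add link → L=5 J1=2 J2=3
C@0,4 dof=2 J2 → L=5 J1=2 J2=4
P@2,3 dof=1 J1 → L=5 J1=3 J2=4
P@1,4 dof=1 J1 → L=5 J1=4 J2=4
C@3,4 dof=2 J2 → L=5 J1=4 J2=5
M=3(L−1)−2J1−J2=3·4−2·4−5=-1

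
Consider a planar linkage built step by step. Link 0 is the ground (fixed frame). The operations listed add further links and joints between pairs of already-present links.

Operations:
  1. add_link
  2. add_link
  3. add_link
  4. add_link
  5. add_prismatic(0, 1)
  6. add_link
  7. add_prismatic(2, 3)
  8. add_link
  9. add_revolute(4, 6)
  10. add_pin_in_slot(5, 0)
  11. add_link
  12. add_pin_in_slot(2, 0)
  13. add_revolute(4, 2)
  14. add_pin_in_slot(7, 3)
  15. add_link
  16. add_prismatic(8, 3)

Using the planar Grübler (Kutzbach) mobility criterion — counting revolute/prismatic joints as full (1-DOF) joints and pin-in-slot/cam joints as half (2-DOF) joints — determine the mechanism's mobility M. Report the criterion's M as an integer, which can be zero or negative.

(L,J1,J2)=(1,0,0); link0 fixed
link1: (2,0,0)
link2: (3,0,0)
link3: (4,0,0)
link4: (5,0,0)
P 0-1 [J1]: (5,1,0)
link5: (6,1,0)
P 2-3 [J1]: (6,2,0)
link6: (7,2,0)
R 4-6 [J1]: (7,3,0)
PS 5-0 [J2]: (7,3,1)
link7: (8,3,1)
PS 2-0 [J2]: (8,3,2)
R 4-2 [J1]: (8,4,2)
PS 7-3 [J2]: (8,4,3)
link8: (9,4,3)
P 8-3 [J1]: (9,5,3)
Grübler: 3·8 − 2·5 − 3 = 11

M = 11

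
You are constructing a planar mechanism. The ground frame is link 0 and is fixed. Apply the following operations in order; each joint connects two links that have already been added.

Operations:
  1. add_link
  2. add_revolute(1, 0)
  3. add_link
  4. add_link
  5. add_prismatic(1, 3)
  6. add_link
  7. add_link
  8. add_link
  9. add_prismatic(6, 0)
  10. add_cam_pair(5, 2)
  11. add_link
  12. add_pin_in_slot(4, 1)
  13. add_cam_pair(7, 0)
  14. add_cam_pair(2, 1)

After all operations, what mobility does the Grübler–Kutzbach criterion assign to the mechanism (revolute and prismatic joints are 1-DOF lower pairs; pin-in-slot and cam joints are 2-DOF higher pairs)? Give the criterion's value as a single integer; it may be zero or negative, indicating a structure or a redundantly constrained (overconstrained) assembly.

M = 11

L=1 J1=0 J2=0
add link → L=2 J1=0 J2=0
R@1,0 dof=1 J1 → L=2 J1=1 J2=0
add link → L=3 J1=1 J2=0
add link → L=4 J1=1 J2=0
P@1,3 dof=1 J1 → L=4 J1=2 J2=0
add link → L=5 J1=2 J2=0
add link → L=6 J1=2 J2=0
add link → L=7 J1=2 J2=0
P@6,0 dof=1 J1 → L=7 J1=3 J2=0
C@5,2 dof=2 J2 → L=7 J1=3 J2=1
add link → L=8 J1=3 J2=1
PS@4,1 dof=2 J2 → L=8 J1=3 J2=2
C@7,0 dof=2 J2 → L=8 J1=3 J2=3
C@2,1 dof=2 J2 → L=8 J1=3 J2=4
M=3(L−1)−2J1−J2=3·7−2·3−4=11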